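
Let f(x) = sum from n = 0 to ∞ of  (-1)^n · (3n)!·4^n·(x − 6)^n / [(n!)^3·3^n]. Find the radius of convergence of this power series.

R = 1/36

Apply the ratio test: |a_{n+1}| / |a_n| = (3n+1)·(3n+2)·(3n+3)/(n+1)³ · 4/3, which tends to 36 as n → ∞.
The series converges when 36 · |x − 6| < 1, giving R = 1/36.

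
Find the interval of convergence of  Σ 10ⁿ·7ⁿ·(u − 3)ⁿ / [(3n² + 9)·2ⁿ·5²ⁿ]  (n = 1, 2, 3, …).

[16/7, 26/7]

By the ratio test, |a_{n+1}/a_n| = [(3n² + 9)/(3(n+1)² + 9)] · 10·7/(2·25) → 7/5.
Thus R = 1/(7/5) = 5/7.
When u = 26/7, the series is dominated by a constant times Σ 1/n², which converges (p = 2 > 1).
When u = 16/7, the series is dominated by a constant times Σ 1/n², which converges (p = 2 > 1).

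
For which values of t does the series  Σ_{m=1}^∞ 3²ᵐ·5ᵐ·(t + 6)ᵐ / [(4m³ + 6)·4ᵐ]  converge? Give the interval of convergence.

[-274/45, -266/45]

Ratio test: |a_{m+1}/a_m| = [(4m³ + 6)/(4(m+1)³ + 6)] · 9·5/4 → 45/4 as m → ∞.
Convergence for |t + 6| · 45/4 < 1, i.e. |t + 6| < 4/45. So R = 4/45.
Check t = -266/45: the series is dominated by a constant times Σ 1/m³, which converges (p = 3 > 1).
At t = -274/45: the series is dominated by a constant times Σ 1/m³, which converges (p = 3 > 1).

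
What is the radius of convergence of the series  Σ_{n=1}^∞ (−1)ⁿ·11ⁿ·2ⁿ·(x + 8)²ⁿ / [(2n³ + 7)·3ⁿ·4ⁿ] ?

Apply the ratio test: |a_{n+1}| / |a_n| = [(2n³ + 7)/(2(n+1)³ + 7)] · 11·2/(3·4), which tends to 11/6 as n → ∞.
Successive powers of (x + 8) differ by 2, so the series converges when |x + 8|² · 11/6 < 1, i.e. |x + 8| < √(6/11). So R = √66/11.

R = √66/11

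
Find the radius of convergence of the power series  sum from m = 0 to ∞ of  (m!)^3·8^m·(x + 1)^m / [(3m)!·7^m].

R = 189/8

Ratio test: |a_{m+1}/a_m| = (m+1)³/[(3m+1)·(3m+2)·(3m+3)] · 8/7 → 8/189 as m → ∞.
Hence the series converges for |x + 1| < 1/(8/189) = 189/8, so the radius of convergence is 189/8.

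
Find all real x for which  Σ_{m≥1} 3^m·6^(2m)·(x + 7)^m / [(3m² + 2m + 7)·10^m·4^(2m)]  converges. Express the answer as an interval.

[-229/27, -149/27]

The ratio of consecutive coefficients is [(3m² + 2m + 7)/(3(m+1)² + 2(m+1) + 7)] · 3·36/(10·16) → 27/40.
Thus R = 1/(27/40) = 40/27.
At x = -149/27: the terms are on the order of 1/m², so the series converges absolutely by comparison with the p-series (p = 2 > 1).
When x = -229/27, absolute convergence follows by limit comparison with Σ 1/m².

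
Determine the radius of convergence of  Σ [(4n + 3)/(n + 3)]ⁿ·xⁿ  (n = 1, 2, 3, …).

Root test: |a_n|^(1/n) = (4n + 3)/(n + 3) → 4.
Hence the series converges for |x| < 1/(4) = 1/4, so the radius of convergence is 1/4.

R = 1/4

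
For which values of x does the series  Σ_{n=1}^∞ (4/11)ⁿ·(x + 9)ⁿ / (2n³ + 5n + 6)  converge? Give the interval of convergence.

[-47/4, -25/4]

By the ratio test, |a_{n+1}/a_n| = [(2n³ + 5n + 6)/(2(n+1)³ + 5(n+1) + 6)] · 4/11 → 4/11.
Thus R = 1/(4/11) = 11/4.
When x = -25/4, the terms are on the order of 1/n³, so the series converges absolutely by comparison with the p-series (p = 3 > 1).
Endpoint x = -47/4: absolute convergence follows by limit comparison with Σ 1/n³.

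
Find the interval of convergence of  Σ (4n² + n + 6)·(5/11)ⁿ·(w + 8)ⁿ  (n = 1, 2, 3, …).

By the ratio test, |a_{n+1}/a_n| = [(4(n+1)² + (n+1) + 6)/(4n² + n + 6)] · 5/11 → 5/11.
The series converges when 5/11 · |w + 8| < 1, giving R = 11/5.
When w = -29/5, the n-th term does not approach 0; divergence by the term test.
Check w = -51/5: the terms have absolute value of order n², which does not tend to 0, so the series diverges by the divergence test.

(-51/5, -29/5)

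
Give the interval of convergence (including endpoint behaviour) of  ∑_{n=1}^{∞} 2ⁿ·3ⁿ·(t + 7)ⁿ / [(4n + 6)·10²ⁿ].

By the ratio test, |a_{n+1}/a_n| = [(4n + 6)/(4(n+1) + 6)] · 2·3/100 → 3/50.
Thus R = 1/(3/50) = 50/3.
Endpoint t = 29/3: the terms behave like c/n; limit comparison with the harmonic series gives divergence.
At t = -71/3: the terms alternate in sign and decrease monotonically to 0 in absolute value (size ~ c/n), so the alternating series test gives convergence.

[-71/3, 29/3)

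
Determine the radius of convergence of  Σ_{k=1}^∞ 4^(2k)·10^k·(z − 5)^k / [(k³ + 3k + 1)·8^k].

Ratio test: |a_{k+1}/a_k| = [(k³ + 3k + 1)/((k+1)³ + 3(k+1) + 1)] · 16·10/8 → 20 as k → ∞.
The series converges when 20 · |z − 5| < 1, giving R = 1/20.

R = 1/20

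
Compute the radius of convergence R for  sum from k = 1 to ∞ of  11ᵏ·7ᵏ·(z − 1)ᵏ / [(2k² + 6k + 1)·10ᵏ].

The ratio of consecutive coefficients is [(2k² + 6k + 1)/(2(k+1)² + 6(k+1) + 1)] · 11·7/10 → 77/10.
The series converges when 77/10 · |z − 1| < 1, giving R = 10/77.

R = 10/77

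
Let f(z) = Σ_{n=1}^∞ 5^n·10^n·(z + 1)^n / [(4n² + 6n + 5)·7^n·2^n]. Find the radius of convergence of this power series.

R = 7/25

Ratio test: |a_{n+1}/a_n| = [(4n² + 6n + 5)/(4(n+1)² + 6(n+1) + 5)] · 5·10/(7·2) → 25/7 as n → ∞.
The series converges when 25/7 · |z + 1| < 1, giving R = 7/25.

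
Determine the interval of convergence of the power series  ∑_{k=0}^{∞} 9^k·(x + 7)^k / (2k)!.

By the ratio test, |a_{k+1}/a_k| = 9 · 1/[(2k+1)·(2k+2)] → 0.
The limit is 0, so the series converges for all x; R = ∞.

(−∞, ∞)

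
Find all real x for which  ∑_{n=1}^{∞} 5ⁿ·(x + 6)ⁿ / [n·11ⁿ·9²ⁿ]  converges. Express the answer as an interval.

The ratio of consecutive coefficients is [n/(n+1)] · 5/(11·81) → 5/891.
Thus R = 1/(5/891) = 891/5.
When x = 861/5, comparison with the harmonic series Σ 1/n shows the series diverges.
Check x = -921/5: convergence follows from the alternating series test (terms decrease monotonically to 0).

[-921/5, 861/5)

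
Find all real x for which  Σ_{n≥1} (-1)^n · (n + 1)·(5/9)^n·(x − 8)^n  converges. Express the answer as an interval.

(31/5, 49/5)

Apply the ratio test: |a_{n+1}| / |a_n| = [((n+1) + 1)/(n + 1)] · 5/9, which tends to 5/9 as n → ∞.
The series converges when 5/9 · |x − 8| < 1, giving R = 9/5.
Check x = 49/5: the terms do not tend to 0, so the series diverges.
When x = 31/5, the terms have absolute value of order n, which does not tend to 0, so the series diverges by the divergence test.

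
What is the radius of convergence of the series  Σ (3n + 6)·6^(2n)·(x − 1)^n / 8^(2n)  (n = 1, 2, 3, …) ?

R = 16/9

Apply the ratio test: |a_{n+1}| / |a_n| = [(3(n+1) + 6)/(3n + 6)] · 36/64, which tends to 9/16 as n → ∞.
Convergence for |x − 1| · 9/16 < 1, i.e. |x − 1| < 16/9. So R = 16/9.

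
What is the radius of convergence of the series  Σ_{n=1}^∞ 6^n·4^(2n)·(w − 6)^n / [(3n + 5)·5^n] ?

R = 5/96

Apply the ratio test: |a_{n+1}| / |a_n| = [(3n + 5)/(3(n+1) + 5)] · 6·16/5, which tends to 96/5 as n → ∞.
Convergence for |w − 6| · 96/5 < 1, i.e. |w − 6| < 5/96. So R = 5/96.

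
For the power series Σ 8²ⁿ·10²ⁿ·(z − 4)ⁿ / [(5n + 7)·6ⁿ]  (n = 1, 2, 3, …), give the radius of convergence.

By the ratio test, |a_{n+1}/a_n| = [(5n + 7)/(5(n+1) + 7)] · 64·100/6 → 3200/3.
Hence the series converges for |z − 4| < 1/(3200/3) = 3/3200, so the radius of convergence is 3/3200.

R = 3/3200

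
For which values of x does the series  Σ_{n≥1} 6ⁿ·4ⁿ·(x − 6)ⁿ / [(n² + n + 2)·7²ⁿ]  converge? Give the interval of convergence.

Apply the ratio test: |a_{n+1}| / |a_n| = [(n² + n + 2)/((n+1)² + (n+1) + 2)] · 6·4/49, which tends to 24/49 as n → ∞.
Thus R = 1/(24/49) = 49/24.
At x = 193/24: the series is dominated by a constant times Σ 1/n², which converges (p = 2 > 1).
Check x = 95/24: the terms are on the order of 1/n², so the series converges absolutely by comparison with the p-series (p = 2 > 1).

[95/24, 193/24]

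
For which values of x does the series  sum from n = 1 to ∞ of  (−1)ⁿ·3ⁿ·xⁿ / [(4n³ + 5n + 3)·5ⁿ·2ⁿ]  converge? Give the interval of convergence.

[-10/3, 10/3]

By the ratio test, |a_{n+1}/a_n| = [(4n³ + 5n + 3)/(4(n+1)³ + 5(n+1) + 3)] · 3/(5·2) → 3/10.
Hence the series converges for |x| < 1/(3/10) = 10/3, so the radius of convergence is 10/3.
Check x = 10/3: the series is dominated by a constant times Σ 1/n³, which converges (p = 3 > 1).
Endpoint x = -10/3: the terms are on the order of 1/n³, so the series converges absolutely by comparison with the p-series (p = 3 > 1).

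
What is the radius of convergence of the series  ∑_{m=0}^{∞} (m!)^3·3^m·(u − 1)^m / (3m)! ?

Ratio test: |a_{m+1}/a_m| = (m+1)³/[(3m+1)·(3m+2)·(3m+3)] · 3 → 1/9 as m → ∞.
The series converges when 1/9 · |u − 1| < 1, giving R = 9.

R = 9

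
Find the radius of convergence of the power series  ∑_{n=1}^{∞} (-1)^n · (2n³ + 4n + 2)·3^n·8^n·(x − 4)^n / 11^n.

Apply the ratio test: |a_{n+1}| / |a_n| = [(2(n+1)³ + 4(n+1) + 2)/(2n³ + 4n + 2)] · 3·8/11, which tends to 24/11 as n → ∞.
The series converges when 24/11 · |x − 4| < 1, giving R = 11/24.

R = 11/24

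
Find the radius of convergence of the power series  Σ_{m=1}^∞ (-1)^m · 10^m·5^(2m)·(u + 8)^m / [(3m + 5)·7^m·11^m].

R = 77/250

Ratio test: |a_{m+1}/a_m| = [(3m + 5)/(3(m+1) + 5)] · 10·25/(7·11) → 250/77 as m → ∞.
The series converges when 250/77 · |u + 8| < 1, giving R = 77/250.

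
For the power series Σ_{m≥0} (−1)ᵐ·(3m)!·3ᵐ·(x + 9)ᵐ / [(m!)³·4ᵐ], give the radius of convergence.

Ratio test: |a_{m+1}/a_m| = (3m+1)·(3m+2)·(3m+3)/(m+1)³ · 3/4 → 81/4 as m → ∞.
Hence the series converges for |x + 9| < 1/(81/4) = 4/81, so the radius of convergence is 4/81.

R = 4/81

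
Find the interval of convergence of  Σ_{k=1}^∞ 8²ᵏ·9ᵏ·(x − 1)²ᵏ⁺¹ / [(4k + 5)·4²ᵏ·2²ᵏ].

(2/3, 4/3)

The ratio of consecutive coefficients is [(4k + 5)/(4(k+1) + 5)] · 64·9/(16·4) → 9.
Writing y = (x − 1)², the series in y has radius 1/9, so |x − 1| < √(1/9) = 1/3 and R = 1/3.
Endpoint x = 4/3: the terms behave like c/k; limit comparison with the harmonic series gives divergence.
Check x = 2/3: comparison with the harmonic series Σ 1/k shows the series diverges.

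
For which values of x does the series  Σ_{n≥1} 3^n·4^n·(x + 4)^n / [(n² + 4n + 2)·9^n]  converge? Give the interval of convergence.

[-19/4, -13/4]

By the ratio test, |a_{n+1}/a_n| = [(n² + 4n + 2)/((n+1)² + 4(n+1) + 2)] · 3·4/9 → 4/3.
Hence the series converges for |x + 4| < 1/(4/3) = 3/4, so the radius of convergence is 3/4.
Check x = -13/4: the series is dominated by a constant times Σ 1/n², which converges (p = 2 > 1).
When x = -19/4, the series is dominated by a constant times Σ 1/n², which converges (p = 2 > 1).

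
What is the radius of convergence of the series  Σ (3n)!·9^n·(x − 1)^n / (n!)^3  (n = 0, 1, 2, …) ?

R = 1/243

By the ratio test, |a_{n+1}/a_n| = (3n+1)·(3n+2)·(3n+3)/(n+1)³ · 9 → 243.
Convergence for |x − 1| · 243 < 1, i.e. |x − 1| < 1/243. So R = 1/243.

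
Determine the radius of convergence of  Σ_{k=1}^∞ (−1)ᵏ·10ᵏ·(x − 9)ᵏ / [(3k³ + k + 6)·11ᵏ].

R = 11/10

Apply the ratio test: |a_{k+1}| / |a_k| = [(3k³ + k + 6)/(3(k+1)³ + (k+1) + 6)] · 10/11, which tends to 10/11 as k → ∞.
The series converges when 10/11 · |x − 9| < 1, giving R = 11/10.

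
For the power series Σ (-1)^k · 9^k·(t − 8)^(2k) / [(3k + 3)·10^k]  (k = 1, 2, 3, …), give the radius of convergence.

Apply the ratio test: |a_{k+1}| / |a_k| = [(3k + 3)/(3(k+1) + 3)] · 9/10, which tends to 9/10 as k → ∞.
Writing y = (t − 8)², the series in y has radius 10/9, so |t − 8| < √(10/9) and R = √10/3.

R = √10/3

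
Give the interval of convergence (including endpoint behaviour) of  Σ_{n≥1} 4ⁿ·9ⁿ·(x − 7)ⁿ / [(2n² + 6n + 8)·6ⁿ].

[41/6, 43/6]

By the ratio test, |a_{n+1}/a_n| = [(2n² + 6n + 8)/(2(n+1)² + 6(n+1) + 8)] · 4·9/6 → 6.
Convergence for |x − 7| · 6 < 1, i.e. |x − 7| < 1/6. So R = 1/6.
Check x = 43/6: the terms are on the order of 1/n², so the series converges absolutely by comparison with the p-series (p = 2 > 1).
At x = 41/6: the terms are on the order of 1/n², so the series converges absolutely by comparison with the p-series (p = 2 > 1).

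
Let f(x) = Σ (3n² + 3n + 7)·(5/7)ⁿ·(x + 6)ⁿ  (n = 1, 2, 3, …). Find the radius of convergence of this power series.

R = 7/5

The ratio of consecutive coefficients is [(3(n+1)² + 3(n+1) + 7)/(3n² + 3n + 7)] · 5/7 → 5/7.
The series converges when 5/7 · |x + 6| < 1, giving R = 7/5.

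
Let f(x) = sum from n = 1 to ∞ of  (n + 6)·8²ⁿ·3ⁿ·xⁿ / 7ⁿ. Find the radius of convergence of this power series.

R = 7/192

Apply the ratio test: |a_{n+1}| / |a_n| = [((n+1) + 6)/(n + 6)] · 64·3/7, which tends to 192/7 as n → ∞.
The series converges when 192/7 · |x| < 1, giving R = 7/192.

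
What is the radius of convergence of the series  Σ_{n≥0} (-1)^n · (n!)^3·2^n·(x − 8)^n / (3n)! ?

R = 27/2

Ratio test: |a_{n+1}/a_n| = (n+1)³/[(3n+1)·(3n+2)·(3n+3)] · 2 → 2/27 as n → ∞.
Hence the series converges for |x − 8| < 1/(2/27) = 27/2, so the radius of convergence is 27/2.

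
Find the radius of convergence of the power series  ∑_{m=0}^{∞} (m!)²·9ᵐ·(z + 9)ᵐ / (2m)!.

Ratio test: |a_{m+1}/a_m| = (m+1)²/[(2m+1)·(2m+2)] · 9 → 9/4 as m → ∞.
Hence the series converges for |z + 9| < 1/(9/4) = 4/9, so the radius of convergence is 4/9.

R = 4/9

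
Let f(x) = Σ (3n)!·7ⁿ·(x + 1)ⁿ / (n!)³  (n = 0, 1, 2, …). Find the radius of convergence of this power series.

Apply the ratio test: |a_{n+1}| / |a_n| = (3n+1)·(3n+2)·(3n+3)/(n+1)³ · 7, which tends to 189 as n → ∞.
Hence the series converges for |x + 1| < 1/(189) = 1/189, so the radius of convergence is 1/189.

R = 1/189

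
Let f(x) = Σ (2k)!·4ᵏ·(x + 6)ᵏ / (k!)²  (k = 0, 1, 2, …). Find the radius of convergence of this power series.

The ratio of consecutive coefficients is (2k+1)·(2k+2)/(k+1)² · 4 → 16.
Thus R = 1/(16) = 1/16.

R = 1/16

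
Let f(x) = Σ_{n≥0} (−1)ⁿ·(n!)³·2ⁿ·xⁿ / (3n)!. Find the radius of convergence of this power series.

By the ratio test, |a_{n+1}/a_n| = (n+1)³/[(3n+1)·(3n+2)·(3n+3)] · 2 → 2/27.
Convergence for |x| · 2/27 < 1, i.e. |x| < 27/2. So R = 27/2.

R = 27/2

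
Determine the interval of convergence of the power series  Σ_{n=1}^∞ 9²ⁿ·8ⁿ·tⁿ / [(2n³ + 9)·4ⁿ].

Ratio test: |a_{n+1}/a_n| = [(2n³ + 9)/(2(n+1)³ + 9)] · 81·8/4 → 162 as n → ∞.
The series converges when 162 · |t| < 1, giving R = 1/162.
When t = 1/162, the series is dominated by a constant times Σ 1/n³, which converges (p = 3 > 1).
Check t = -1/162: the terms are on the order of 1/n³, so the series converges absolutely by comparison with the p-series (p = 3 > 1).

[-1/162, 1/162]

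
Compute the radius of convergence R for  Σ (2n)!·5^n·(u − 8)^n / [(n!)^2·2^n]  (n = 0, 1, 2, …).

Ratio test: |a_{n+1}/a_n| = (2n+1)·(2n+2)/(n+1)² · 5/2 → 10 as n → ∞.
Hence the series converges for |u − 8| < 1/(10) = 1/10, so the radius of convergence is 1/10.

R = 1/10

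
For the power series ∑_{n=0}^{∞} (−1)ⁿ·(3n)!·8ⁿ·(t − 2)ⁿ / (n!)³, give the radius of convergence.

R = 1/216

By the ratio test, |a_{n+1}/a_n| = (3n+1)·(3n+2)·(3n+3)/(n+1)³ · 8 → 216.
Hence the series converges for |t − 2| < 1/(216) = 1/216, so the radius of convergence is 1/216.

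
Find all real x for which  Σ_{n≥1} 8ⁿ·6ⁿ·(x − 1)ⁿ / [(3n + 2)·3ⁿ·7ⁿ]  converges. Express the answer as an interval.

By the ratio test, |a_{n+1}/a_n| = [(3n + 2)/(3(n+1) + 2)] · 8·6/(3·7) → 16/7.
Hence the series converges for |x − 1| < 1/(16/7) = 7/16, so the radius of convergence is 7/16.
At x = 23/16: comparison with the harmonic series Σ 1/n shows the series diverges.
At x = 9/16: an alternating series whose terms decrease to 0 in absolute value, so it converges by the Leibniz criterion.

[9/16, 23/16)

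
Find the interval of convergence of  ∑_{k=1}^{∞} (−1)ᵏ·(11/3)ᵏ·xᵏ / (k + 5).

Apply the ratio test: |a_{k+1}| / |a_k| = [(k + 5)/((k+1) + 5)] · 11/3, which tends to 11/3 as k → ∞.
The series converges when 11/3 · |x| < 1, giving R = 3/11.
When x = 3/11, convergence follows from the alternating series test (terms decrease monotonically to 0).
At x = -3/11: the terms are asymptotic to a nonzero constant times 1/k, so the series diverges by limit comparison with Σ 1/k.

(-3/11, 3/11]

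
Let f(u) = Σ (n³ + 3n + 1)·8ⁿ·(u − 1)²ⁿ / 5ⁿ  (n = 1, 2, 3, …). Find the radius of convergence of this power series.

R = √10/4

Apply the ratio test: |a_{n+1}| / |a_n| = [((n+1)³ + 3(n+1) + 1)/(n³ + 3n + 1)] · 8/5, which tends to 8/5 as n → ∞.
Since the exponent of (u − 1) increases by 2 each term, convergence requires |u − 1|² < 5/8, hence R = √10/4.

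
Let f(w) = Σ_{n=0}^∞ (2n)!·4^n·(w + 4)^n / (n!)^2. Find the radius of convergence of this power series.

By the ratio test, |a_{n+1}/a_n| = (2n+1)·(2n+2)/(n+1)² · 4 → 16.
Hence the series converges for |w + 4| < 1/(16) = 1/16, so the radius of convergence is 1/16.

R = 1/16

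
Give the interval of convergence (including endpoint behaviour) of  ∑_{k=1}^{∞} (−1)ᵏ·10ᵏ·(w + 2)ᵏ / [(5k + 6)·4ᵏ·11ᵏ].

(-32/5, 12/5]

Apply the ratio test: |a_{k+1}| / |a_k| = [(5k + 6)/(5(k+1) + 6)] · 10/(4·11), which tends to 5/22 as k → ∞.
The series converges when 5/22 · |w + 2| < 1, giving R = 22/5.
Endpoint w = 12/5: convergence follows from the alternating series test (terms decrease monotonically to 0).
Endpoint w = -32/5: the terms are asymptotic to a nonzero constant times 1/k, so the series diverges by limit comparison with Σ 1/k.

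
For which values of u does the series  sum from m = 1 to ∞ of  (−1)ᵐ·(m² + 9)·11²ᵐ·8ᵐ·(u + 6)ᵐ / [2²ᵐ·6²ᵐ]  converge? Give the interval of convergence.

The ratio of consecutive coefficients is [((m+1)² + 9)/(m² + 9)] · 121·8/(4·36) → 121/18.
Thus R = 1/(121/18) = 18/121.
Check u = -708/121: the m-th term does not approach 0; divergence by the term test.
At u = -744/121: the m-th term does not approach 0; divergence by the term test.

(-744/121, -708/121)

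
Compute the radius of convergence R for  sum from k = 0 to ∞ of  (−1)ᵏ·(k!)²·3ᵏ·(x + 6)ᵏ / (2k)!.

Ratio test: |a_{k+1}/a_k| = (k+1)²/[(2k+1)·(2k+2)] · 3 → 3/4 as k → ∞.
Hence the series converges for |x + 6| < 1/(3/4) = 4/3, so the radius of convergence is 4/3.

R = 4/3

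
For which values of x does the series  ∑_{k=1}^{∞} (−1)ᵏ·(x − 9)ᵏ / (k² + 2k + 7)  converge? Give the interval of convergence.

[8, 10]

By the ratio test, |a_{k+1}/a_k| = (k² + 2k + 7)/((k+1)² + 2(k+1) + 7) → 1.
So the series converges when |x − 9| < 1 and diverges when |x − 9| > 1; R = 1.
When x = 10, the series is dominated by a constant times Σ 1/k², which converges (p = 2 > 1).
Check x = 8: the terms are on the order of 1/k², so the series converges absolutely by comparison with the p-series (p = 2 > 1).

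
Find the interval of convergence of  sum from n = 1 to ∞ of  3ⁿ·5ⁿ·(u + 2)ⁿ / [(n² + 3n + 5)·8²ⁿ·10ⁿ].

[-134/3, 122/3]

By the ratio test, |a_{n+1}/a_n| = [(n² + 3n + 5)/((n+1)² + 3(n+1) + 5)] · 3·5/(64·10) → 3/128.
Convergence for |u + 2| · 3/128 < 1, i.e. |u + 2| < 128/3. So R = 128/3.
Endpoint u = 122/3: the terms are on the order of 1/n², so the series converges absolutely by comparison with the p-series (p = 2 > 1).
Check u = -134/3: absolute convergence follows by limit comparison with Σ 1/n².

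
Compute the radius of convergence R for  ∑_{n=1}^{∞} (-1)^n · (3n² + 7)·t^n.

Ratio test: |a_{n+1}/a_n| = (3(n+1)² + 7)/(3n² + 7) → 1 as n → ∞.
Convergence for |t| < 1, so R = 1.

R = 1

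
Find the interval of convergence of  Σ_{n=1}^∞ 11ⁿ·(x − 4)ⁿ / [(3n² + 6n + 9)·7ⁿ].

[37/11, 51/11]

The ratio of consecutive coefficients is [(3n² + 6n + 9)/(3(n+1)² + 6(n+1) + 9)] · 11/7 → 11/7.
The series converges when 11/7 · |x − 4| < 1, giving R = 7/11.
Endpoint x = 51/11: absolute convergence follows by limit comparison with Σ 1/n².
Endpoint x = 37/11: the terms are on the order of 1/n², so the series converges absolutely by comparison with the p-series (p = 2 > 1).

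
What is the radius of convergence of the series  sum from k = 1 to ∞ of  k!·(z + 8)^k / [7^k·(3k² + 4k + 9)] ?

R = 0

The ratio of consecutive coefficients is (k+1) · 1/7 · (3k² + 4k + 9)/(3(k+1)² + 4(k+1) + 9) → ∞.
The ratio grows without bound, so the series diverges whenever (z + 8) ≠ 0; it converges only at z = -8. R = 0.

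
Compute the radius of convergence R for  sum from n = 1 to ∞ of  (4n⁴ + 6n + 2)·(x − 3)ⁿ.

R = 1

The ratio of consecutive coefficients is (4(n+1)⁴ + 6(n+1) + 2)/(4n⁴ + 6n + 2) → 1.
So the series converges when |x − 3| < 1 and diverges when |x − 3| > 1; R = 1.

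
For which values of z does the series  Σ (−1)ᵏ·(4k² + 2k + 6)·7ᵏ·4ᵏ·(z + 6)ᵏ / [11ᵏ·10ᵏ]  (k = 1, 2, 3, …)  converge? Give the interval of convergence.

(-139/14, -29/14)

Ratio test: |a_{k+1}/a_k| = [(4(k+1)² + 2(k+1) + 6)/(4k² + 2k + 6)] · 7·4/(11·10) → 14/55 as k → ∞.
The series converges when 14/55 · |z + 6| < 1, giving R = 55/14.
At z = -29/14: the k-th term does not approach 0; divergence by the term test.
Endpoint z = -139/14: the k-th term does not approach 0; divergence by the term test.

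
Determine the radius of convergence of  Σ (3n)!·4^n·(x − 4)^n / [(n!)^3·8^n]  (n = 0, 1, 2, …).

Ratio test: |a_{n+1}/a_n| = (3n+1)·(3n+2)·(3n+3)/(n+1)³ · 4/8 → 27/2 as n → ∞.
Thus R = 1/(27/2) = 2/27.

R = 2/27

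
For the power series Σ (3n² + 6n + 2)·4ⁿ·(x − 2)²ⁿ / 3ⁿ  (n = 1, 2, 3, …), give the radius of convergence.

Apply the ratio test: |a_{n+1}| / |a_n| = [(3(n+1)² + 6(n+1) + 2)/(3n² + 6n + 2)] · 4/3, which tends to 4/3 as n → ∞.
Successive powers of (x − 2) differ by 2, so the series converges when |x − 2|² · 4/3 < 1, i.e. |x − 2| < √(3/4). So R = √3/2.

R = √3/2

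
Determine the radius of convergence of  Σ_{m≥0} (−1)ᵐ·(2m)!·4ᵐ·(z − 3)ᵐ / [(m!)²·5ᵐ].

R = 5/16

Apply the ratio test: |a_{m+1}| / |a_m| = (2m+1)·(2m+2)/(m+1)² · 4/5, which tends to 16/5 as m → ∞.
Thus R = 1/(16/5) = 5/16.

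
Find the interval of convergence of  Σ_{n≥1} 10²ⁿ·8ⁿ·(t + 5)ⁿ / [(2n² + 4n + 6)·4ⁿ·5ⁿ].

[-201/40, -199/40]

The ratio of consecutive coefficients is [(2n² + 4n + 6)/(2(n+1)² + 4(n+1) + 6)] · 100·8/(4·5) → 40.
The series converges when 40 · |t + 5| < 1, giving R = 1/40.
Check t = -199/40: absolute convergence follows by limit comparison with Σ 1/n².
At t = -201/40: the terms are on the order of 1/n², so the series converges absolutely by comparison with the p-series (p = 2 > 1).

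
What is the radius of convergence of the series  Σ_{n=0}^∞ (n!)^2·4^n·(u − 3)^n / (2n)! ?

R = 1

By the ratio test, |a_{n+1}/a_n| = (n+1)²/[(2n+1)·(2n+2)] · 4 → 1.
So the series converges when |u − 3| < 1 and diverges when |u − 3| > 1; R = 1.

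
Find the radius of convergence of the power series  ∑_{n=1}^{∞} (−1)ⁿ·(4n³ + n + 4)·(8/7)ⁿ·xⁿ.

By the ratio test, |a_{n+1}/a_n| = [(4(n+1)³ + (n+1) + 4)/(4n³ + n + 4)] · 8/7 → 8/7.
Convergence for |x| · 8/7 < 1, i.e. |x| < 7/8. So R = 7/8.

R = 7/8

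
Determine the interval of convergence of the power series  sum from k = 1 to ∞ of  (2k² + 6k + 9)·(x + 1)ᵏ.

The ratio of consecutive coefficients is (2(k+1)² + 6(k+1) + 9)/(2k² + 6k + 9) → 1.
Hence R = 1.
Check x = 0: the terms do not tend to 0, so the series diverges.
When x = -2, the terms have absolute value of order k², which does not tend to 0, so the series diverges by the divergence test.

(-2, 0)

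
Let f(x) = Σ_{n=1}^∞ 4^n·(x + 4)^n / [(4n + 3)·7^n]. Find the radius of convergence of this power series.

R = 7/4

Apply the ratio test: |a_{n+1}| / |a_n| = [(4n + 3)/(4(n+1) + 3)] · 4/7, which tends to 4/7 as n → ∞.
Hence the series converges for |x + 4| < 1/(4/7) = 7/4, so the radius of convergence is 7/4.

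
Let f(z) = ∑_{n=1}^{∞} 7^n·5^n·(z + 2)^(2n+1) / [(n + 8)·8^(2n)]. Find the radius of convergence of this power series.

R = 8√35/35

Ratio test: |a_{n+1}/a_n| = [(n + 8)/((n+1) + 8)] · 7·5/64 → 35/64 as n → ∞.
Writing y = (z + 2)², the series in y has radius 64/35, so |z + 2| < √(64/35) and R = 8√35/35.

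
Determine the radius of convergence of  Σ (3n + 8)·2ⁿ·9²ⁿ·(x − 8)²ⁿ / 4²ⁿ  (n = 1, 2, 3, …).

R = 2√2/9

The ratio of consecutive coefficients is [(3(n+1) + 8)/(3n + 8)] · 2·81/16 → 81/8.
Writing y = (x − 8)², the series in y has radius 8/81, so |x − 8| < √(8/81) and R = 2√2/9.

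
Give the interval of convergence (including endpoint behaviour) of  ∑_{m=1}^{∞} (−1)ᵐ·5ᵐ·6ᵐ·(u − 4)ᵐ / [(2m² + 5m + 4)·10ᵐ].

Apply the ratio test: |a_{m+1}| / |a_m| = [(2m² + 5m + 4)/(2(m+1)² + 5(m+1) + 4)] · 5·6/10, which tends to 3 as m → ∞.
Thus R = 1/(3) = 1/3.
Endpoint u = 13/3: absolute convergence follows by limit comparison with Σ 1/m².
Endpoint u = 11/3: the series is dominated by a constant times Σ 1/m², which converges (p = 2 > 1).

[11/3, 13/3]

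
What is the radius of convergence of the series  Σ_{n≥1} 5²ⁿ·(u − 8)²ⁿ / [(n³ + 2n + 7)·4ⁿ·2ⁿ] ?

Ratio test: |a_{n+1}/a_n| = [(n³ + 2n + 7)/((n+1)³ + 2(n+1) + 7)] · 25/(4·2) → 25/8 as n → ∞.
Writing y = (u − 8)², the series in y has radius 8/25, so |u − 8| < √(8/25) and R = 2√2/5.

R = 2√2/5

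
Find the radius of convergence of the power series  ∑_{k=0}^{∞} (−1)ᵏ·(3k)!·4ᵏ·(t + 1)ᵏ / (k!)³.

R = 1/108

Apply the ratio test: |a_{k+1}| / |a_k| = (3k+1)·(3k+2)·(3k+3)/(k+1)³ · 4, which tends to 108 as k → ∞.
The series converges when 108 · |t + 1| < 1, giving R = 1/108.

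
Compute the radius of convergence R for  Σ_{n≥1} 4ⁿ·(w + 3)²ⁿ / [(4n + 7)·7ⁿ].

R = √7/2

The ratio of consecutive coefficients is [(4n + 7)/(4(n+1) + 7)] · 4/7 → 4/7.
Writing y = (w + 3)², the series in y has radius 7/4, so |w + 3| < √(7/4) and R = √7/2.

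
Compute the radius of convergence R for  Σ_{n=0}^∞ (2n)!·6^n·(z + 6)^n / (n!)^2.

Apply the ratio test: |a_{n+1}| / |a_n| = (2n+1)·(2n+2)/(n+1)² · 6, which tends to 24 as n → ∞.
Hence the series converges for |z + 6| < 1/(24) = 1/24, so the radius of convergence is 1/24.

R = 1/24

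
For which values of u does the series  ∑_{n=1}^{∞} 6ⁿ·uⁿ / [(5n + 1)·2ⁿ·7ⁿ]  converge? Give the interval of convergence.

Apply the ratio test: |a_{n+1}| / |a_n| = [(5n + 1)/(5(n+1) + 1)] · 6/(2·7), which tends to 3/7 as n → ∞.
Hence the series converges for |u| < 1/(3/7) = 7/3, so the radius of convergence is 7/3.
When u = 7/3, the terms behave like c/n; limit comparison with the harmonic series gives divergence.
Check u = -7/3: convergence follows from the alternating series test (terms decrease monotonically to 0).

[-7/3, 7/3)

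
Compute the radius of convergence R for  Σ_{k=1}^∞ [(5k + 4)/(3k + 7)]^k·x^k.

R = 3/5

By the Cauchy root test, |a_k|^(1/k) = (5k + 4)/(3k + 7) → 5/3.
Thus R = 1/(5/3) = 3/5.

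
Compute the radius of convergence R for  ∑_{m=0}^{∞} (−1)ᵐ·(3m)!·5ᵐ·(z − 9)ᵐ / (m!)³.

Ratio test: |a_{m+1}/a_m| = (3m+1)·(3m+2)·(3m+3)/(m+1)³ · 5 → 135 as m → ∞.
Thus R = 1/(135) = 1/135.

R = 1/135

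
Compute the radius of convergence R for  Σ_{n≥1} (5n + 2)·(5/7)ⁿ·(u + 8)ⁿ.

R = 7/5

The ratio of consecutive coefficients is [(5(n+1) + 2)/(5n + 2)] · 5/7 → 5/7.
Convergence for |u + 8| · 5/7 < 1, i.e. |u + 8| < 7/5. So R = 7/5.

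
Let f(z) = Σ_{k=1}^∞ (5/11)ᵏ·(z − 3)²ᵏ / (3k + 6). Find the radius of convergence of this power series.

The ratio of consecutive coefficients is [(3k + 6)/(3(k+1) + 6)] · 5/11 → 5/11.
Writing y = (z − 3)², the series in y has radius 11/5, so |z − 3| < √(11/5) and R = √55/5.

R = √55/5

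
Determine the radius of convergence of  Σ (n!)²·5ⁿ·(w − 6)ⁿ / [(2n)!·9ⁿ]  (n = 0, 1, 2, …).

R = 36/5

Apply the ratio test: |a_{n+1}| / |a_n| = (n+1)²/[(2n+1)·(2n+2)] · 5/9, which tends to 5/36 as n → ∞.
Hence the series converges for |w − 6| < 1/(5/36) = 36/5, so the radius of convergence is 36/5.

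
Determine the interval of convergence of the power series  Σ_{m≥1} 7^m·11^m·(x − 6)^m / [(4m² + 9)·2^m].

[460/77, 464/77]

Apply the ratio test: |a_{m+1}| / |a_m| = [(4m² + 9)/(4(m+1)² + 9)] · 7·11/2, which tends to 77/2 as m → ∞.
Convergence for |x − 6| · 77/2 < 1, i.e. |x − 6| < 2/77. So R = 2/77.
When x = 464/77, the series is dominated by a constant times Σ 1/m², which converges (p = 2 > 1).
Check x = 460/77: the series is dominated by a constant times Σ 1/m², which converges (p = 2 > 1).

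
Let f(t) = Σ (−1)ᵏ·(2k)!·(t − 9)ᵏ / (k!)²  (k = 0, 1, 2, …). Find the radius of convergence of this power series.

R = 1/4

The ratio of consecutive coefficients is (2k+1)·(2k+2)/(k+1)² → 4.
Thus R = 1/(4) = 1/4.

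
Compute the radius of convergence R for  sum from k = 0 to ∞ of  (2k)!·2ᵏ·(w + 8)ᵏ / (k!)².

R = 1/8

Apply the ratio test: |a_{k+1}| / |a_k| = (2k+1)·(2k+2)/(k+1)² · 2, which tends to 8 as k → ∞.
Hence the series converges for |w + 8| < 1/(8) = 1/8, so the radius of convergence is 1/8.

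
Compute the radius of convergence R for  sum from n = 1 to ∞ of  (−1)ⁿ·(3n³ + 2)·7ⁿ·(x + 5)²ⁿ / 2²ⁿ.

R = 2√7/7

Apply the ratio test: |a_{n+1}| / |a_n| = [(3(n+1)³ + 2)/(3n³ + 2)] · 7/4, which tends to 7/4 as n → ∞.
Successive powers of (x + 5) differ by 2, so the series converges when |x + 5|² · 7/4 < 1, i.e. |x + 5| < √(4/7). So R = 2√7/7.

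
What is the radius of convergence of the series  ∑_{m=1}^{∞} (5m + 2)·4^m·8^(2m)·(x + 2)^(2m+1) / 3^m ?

The ratio of consecutive coefficients is [(5(m+1) + 2)/(5m + 2)] · 4·64/3 → 256/3.
Successive powers of (x + 2) differ by 2, so the series converges when |x + 2|² · 256/3 < 1, i.e. |x + 2| < √(3/256). So R = √3/16.

R = √3/16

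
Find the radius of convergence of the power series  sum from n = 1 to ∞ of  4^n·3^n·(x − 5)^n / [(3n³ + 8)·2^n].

Ratio test: |a_{n+1}/a_n| = [(3n³ + 8)/(3(n+1)³ + 8)] · 4·3/2 → 6 as n → ∞.
The series converges when 6 · |x − 5| < 1, giving R = 1/6.

R = 1/6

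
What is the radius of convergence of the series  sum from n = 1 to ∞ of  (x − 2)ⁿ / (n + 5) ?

Apply the ratio test: |a_{n+1}| / |a_n| = (n + 5)/((n+1) + 5), which tends to 1 as n → ∞.
Convergence for |x − 2| < 1, so R = 1.

R = 1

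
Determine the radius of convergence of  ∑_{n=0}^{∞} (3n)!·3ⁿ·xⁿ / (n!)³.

R = 1/81

The ratio of consecutive coefficients is (3n+1)·(3n+2)·(3n+3)/(n+1)³ · 3 → 81.
Convergence for |x| · 81 < 1, i.e. |x| < 1/81. So R = 1/81.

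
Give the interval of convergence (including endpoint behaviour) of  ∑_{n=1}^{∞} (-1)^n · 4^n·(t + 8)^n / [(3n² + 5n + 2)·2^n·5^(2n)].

[-41/2, 9/2]

By the ratio test, |a_{n+1}/a_n| = [(3n² + 5n + 2)/(3(n+1)² + 5(n+1) + 2)] · 4/(2·25) → 2/25.
The series converges when 2/25 · |t + 8| < 1, giving R = 25/2.
At t = 9/2: the terms are on the order of 1/n², so the series converges absolutely by comparison with the p-series (p = 2 > 1).
Endpoint t = -41/2: the terms are on the order of 1/n², so the series converges absolutely by comparison with the p-series (p = 2 > 1).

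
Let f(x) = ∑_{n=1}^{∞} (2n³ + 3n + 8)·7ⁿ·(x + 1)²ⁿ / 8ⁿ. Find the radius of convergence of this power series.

Apply the ratio test: |a_{n+1}| / |a_n| = [(2(n+1)³ + 3(n+1) + 8)/(2n³ + 3n + 8)] · 7/8, which tends to 7/8 as n → ∞.
Since the exponent of (x + 1) increases by 2 each term, convergence requires |x + 1|² < 8/7, hence R = 2√14/7.

R = 2√14/7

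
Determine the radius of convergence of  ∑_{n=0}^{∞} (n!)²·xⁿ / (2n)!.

R = 4

The ratio of consecutive coefficients is (n+1)²/[(2n+1)·(2n+2)] → 1/4.
The series converges when 1/4 · |x| < 1, giving R = 4.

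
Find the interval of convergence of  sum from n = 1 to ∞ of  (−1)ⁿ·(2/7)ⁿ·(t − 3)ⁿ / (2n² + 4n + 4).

The ratio of consecutive coefficients is [(2n² + 4n + 4)/(2(n+1)² + 4(n+1) + 4)] · 2/7 → 2/7.
The series converges when 2/7 · |t − 3| < 1, giving R = 7/2.
When t = 13/2, the terms are on the order of 1/n², so the series converges absolutely by comparison with the p-series (p = 2 > 1).
Endpoint t = -1/2: absolute convergence follows by limit comparison with Σ 1/n².

[-1/2, 13/2]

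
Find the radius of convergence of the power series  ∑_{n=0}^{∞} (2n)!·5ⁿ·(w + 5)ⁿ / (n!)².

R = 1/20

By the ratio test, |a_{n+1}/a_n| = (2n+1)·(2n+2)/(n+1)² · 5 → 20.
The series converges when 20 · |w + 5| < 1, giving R = 1/20.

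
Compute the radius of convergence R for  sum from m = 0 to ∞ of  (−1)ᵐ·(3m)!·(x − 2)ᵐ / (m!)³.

The ratio of consecutive coefficients is (3m+1)·(3m+2)·(3m+3)/(m+1)³ → 27.
The series converges when 27 · |x − 2| < 1, giving R = 1/27.

R = 1/27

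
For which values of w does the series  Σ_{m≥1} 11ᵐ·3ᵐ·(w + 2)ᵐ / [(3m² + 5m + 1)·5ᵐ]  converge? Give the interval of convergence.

The ratio of consecutive coefficients is [(3m² + 5m + 1)/(3(m+1)² + 5(m+1) + 1)] · 11·3/5 → 33/5.
Thus R = 1/(33/5) = 5/33.
At w = -61/33: the terms are on the order of 1/m², so the series converges absolutely by comparison with the p-series (p = 2 > 1).
At w = -71/33: absolute convergence follows by limit comparison with Σ 1/m².

[-71/33, -61/33]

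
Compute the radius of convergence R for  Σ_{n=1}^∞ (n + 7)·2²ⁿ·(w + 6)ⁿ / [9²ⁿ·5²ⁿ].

Ratio test: |a_{n+1}/a_n| = [((n+1) + 7)/(n + 7)] · 4/(81·25) → 4/2025 as n → ∞.
The series converges when 4/2025 · |w + 6| < 1, giving R = 2025/4.

R = 2025/4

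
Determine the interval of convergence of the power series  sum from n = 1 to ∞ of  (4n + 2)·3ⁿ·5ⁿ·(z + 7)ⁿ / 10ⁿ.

(-23/3, -19/3)

Ratio test: |a_{n+1}/a_n| = [(4(n+1) + 2)/(4n + 2)] · 3·5/10 → 3/2 as n → ∞.
Convergence for |z + 7| · 3/2 < 1, i.e. |z + 7| < 2/3. So R = 2/3.
Endpoint z = -19/3: the terms have absolute value of order n, which does not tend to 0, so the series diverges by the divergence test.
When z = -23/3, the n-th term does not approach 0; divergence by the term test.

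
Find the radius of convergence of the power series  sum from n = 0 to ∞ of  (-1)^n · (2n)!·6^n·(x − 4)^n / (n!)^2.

Apply the ratio test: |a_{n+1}| / |a_n| = (2n+1)·(2n+2)/(n+1)² · 6, which tends to 24 as n → ∞.
Thus R = 1/(24) = 1/24.

R = 1/24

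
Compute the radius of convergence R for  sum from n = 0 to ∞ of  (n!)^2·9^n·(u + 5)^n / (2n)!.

By the ratio test, |a_{n+1}/a_n| = (n+1)²/[(2n+1)·(2n+2)] · 9 → 9/4.
The series converges when 9/4 · |u + 5| < 1, giving R = 4/9.

R = 4/9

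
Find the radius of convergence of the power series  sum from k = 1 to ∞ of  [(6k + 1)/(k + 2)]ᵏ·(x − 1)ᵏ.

R = 1/6

By the Cauchy root test, |a_k|^(1/k) = (6k + 1)/(k + 2) → 6.
Thus R = 1/(6) = 1/6.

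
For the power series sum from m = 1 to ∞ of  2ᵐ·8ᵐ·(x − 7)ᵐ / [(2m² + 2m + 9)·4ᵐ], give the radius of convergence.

By the ratio test, |a_{m+1}/a_m| = [(2m² + 2m + 9)/(2(m+1)² + 2(m+1) + 9)] · 2·8/4 → 4.
Convergence for |x − 7| · 4 < 1, i.e. |x − 7| < 1/4. So R = 1/4.

R = 1/4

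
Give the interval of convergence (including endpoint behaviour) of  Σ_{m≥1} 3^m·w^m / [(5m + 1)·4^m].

By the ratio test, |a_{m+1}/a_m| = [(5m + 1)/(5(m+1) + 1)] · 3/4 → 3/4.
Thus R = 1/(3/4) = 4/3.
Check w = 4/3: the terms behave like c/m; limit comparison with the harmonic series gives divergence.
Check w = -4/3: convergence follows from the alternating series test (terms decrease monotonically to 0).

[-4/3, 4/3)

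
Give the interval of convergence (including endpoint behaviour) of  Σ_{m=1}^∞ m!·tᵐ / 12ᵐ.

{0}

Apply the ratio test: |a_{m+1}| / |a_m| = (m+1) · 1/12, which tends to ∞ as m → ∞.
Since the ratio → ∞, the series diverges for every t ≠ 0, and R = 0.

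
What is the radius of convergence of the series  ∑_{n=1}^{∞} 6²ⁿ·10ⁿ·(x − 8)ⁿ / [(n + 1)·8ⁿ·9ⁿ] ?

Apply the ratio test: |a_{n+1}| / |a_n| = [(n + 1)/((n+1) + 1)] · 36·10/(8·9), which tends to 5 as n → ∞.
Thus R = 1/(5) = 1/5.

R = 1/5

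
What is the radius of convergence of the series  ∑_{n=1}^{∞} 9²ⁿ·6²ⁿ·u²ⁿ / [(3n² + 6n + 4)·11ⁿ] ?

The ratio of consecutive coefficients is [(3n² + 6n + 4)/(3(n+1)² + 6(n+1) + 4)] · 81·36/11 → 2916/11.
Successive powers of u differ by 2, so the series converges when |u|² · 2916/11 < 1, i.e. |u| < √(11/2916). So R = √11/54.

R = √11/54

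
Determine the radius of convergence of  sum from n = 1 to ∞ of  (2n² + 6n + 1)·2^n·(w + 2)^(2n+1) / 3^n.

R = √6/2

The ratio of consecutive coefficients is [(2(n+1)² + 6(n+1) + 1)/(2n² + 6n + 1)] · 2/3 → 2/3.
Writing y = (w + 2)², the series in y has radius 3/2, so |w + 2| < √(3/2) and R = √6/2.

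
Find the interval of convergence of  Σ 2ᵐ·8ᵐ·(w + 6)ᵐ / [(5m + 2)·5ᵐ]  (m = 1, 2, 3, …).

[-101/16, -91/16)

Apply the ratio test: |a_{m+1}| / |a_m| = [(5m + 2)/(5(m+1) + 2)] · 2·8/5, which tends to 16/5 as m → ∞.
Convergence for |w + 6| · 16/5 < 1, i.e. |w + 6| < 5/16. So R = 5/16.
Endpoint w = -91/16: the terms are asymptotic to a nonzero constant times 1/m, so the series diverges by limit comparison with Σ 1/m.
Check w = -101/16: an alternating series whose terms decrease to 0 in absolute value, so it converges by the Leibniz criterion.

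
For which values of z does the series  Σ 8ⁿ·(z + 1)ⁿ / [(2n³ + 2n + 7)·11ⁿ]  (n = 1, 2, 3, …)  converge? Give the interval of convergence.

[-19/8, 3/8]

By the ratio test, |a_{n+1}/a_n| = [(2n³ + 2n + 7)/(2(n+1)³ + 2(n+1) + 7)] · 8/11 → 8/11.
Hence the series converges for |z + 1| < 1/(8/11) = 11/8, so the radius of convergence is 11/8.
Endpoint z = 3/8: the terms are on the order of 1/n³, so the series converges absolutely by comparison with the p-series (p = 3 > 1).
Check z = -19/8: the series is dominated by a constant times Σ 1/n³, which converges (p = 3 > 1).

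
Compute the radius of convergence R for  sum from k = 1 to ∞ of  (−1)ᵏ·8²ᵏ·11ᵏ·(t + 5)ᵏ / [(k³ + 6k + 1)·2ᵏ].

R = 1/352

Ratio test: |a_{k+1}/a_k| = [(k³ + 6k + 1)/((k+1)³ + 6(k+1) + 1)] · 64·11/2 → 352 as k → ∞.
Thus R = 1/(352) = 1/352.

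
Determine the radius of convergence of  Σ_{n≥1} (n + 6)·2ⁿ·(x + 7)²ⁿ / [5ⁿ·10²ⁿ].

By the ratio test, |a_{n+1}/a_n| = [((n+1) + 6)/(n + 6)] · 2/(5·100) → 1/250.
Writing y = (x + 7)², the series in y has radius 250, so |x + 7| < √(250) and R = 5√10.

R = 5√10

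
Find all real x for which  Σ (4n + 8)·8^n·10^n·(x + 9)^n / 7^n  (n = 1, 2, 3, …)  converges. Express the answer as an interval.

By the ratio test, |a_{n+1}/a_n| = [(4(n+1) + 8)/(4n + 8)] · 8·10/7 → 80/7.
The series converges when 80/7 · |x + 9| < 1, giving R = 7/80.
At x = -713/80: the n-th term does not approach 0; divergence by the term test.
Check x = -727/80: the n-th term does not approach 0; divergence by the term test.

(-727/80, -713/80)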